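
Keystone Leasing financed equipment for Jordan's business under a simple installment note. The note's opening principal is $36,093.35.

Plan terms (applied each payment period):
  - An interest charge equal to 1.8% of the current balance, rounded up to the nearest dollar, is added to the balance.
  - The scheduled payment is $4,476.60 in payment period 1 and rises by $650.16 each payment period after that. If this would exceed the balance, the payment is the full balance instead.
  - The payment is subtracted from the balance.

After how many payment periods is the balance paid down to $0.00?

7

Payment period 1: $36,093.35 +$650.00 interest = $36,743.35; pay $4,476.60 → $32,266.75
Payment period 2: $32,266.75 +$581.00 interest = $32,847.75; pay $5,126.76 → $27,720.99
Payment period 3: $27,720.99 +$499.00 interest = $28,219.99; pay $5,776.92 → $22,443.07
Payment period 4: $22,443.07 +$404.00 interest = $22,847.07; pay $6,427.08 → $16,419.99
Payment period 5: $16,419.99 +$296.00 interest = $16,715.99; pay $7,077.24 → $9,638.75
Payment period 6: $9,638.75 +$174.00 interest = $9,812.75; pay $7,727.40 → $2,085.35
Payment period 7: $2,085.35 +$38.00 interest = $2,123.35; pay $2,123.35 → $0.00
Balance reaches $0.00 in payment period 7.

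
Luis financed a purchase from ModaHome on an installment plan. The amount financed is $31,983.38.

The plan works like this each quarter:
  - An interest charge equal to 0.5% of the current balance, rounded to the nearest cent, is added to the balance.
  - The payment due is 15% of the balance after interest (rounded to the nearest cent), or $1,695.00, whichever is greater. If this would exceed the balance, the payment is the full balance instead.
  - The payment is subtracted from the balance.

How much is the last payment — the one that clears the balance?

Quarter 1: opening $31,983.38; interest $159.92 → $32,143.30; payment $4,821.50; balance $27,321.80
Quarter 2: opening $27,321.80; interest $136.61 → $27,458.41; payment $4,118.76; balance $23,339.65
Quarter 3: opening $23,339.65; interest $116.70 → $23,456.35; payment $3,518.45; balance $19,937.90
Quarter 4: opening $19,937.90; interest $99.69 → $20,037.59; payment $3,005.64; balance $17,031.95
Quarter 5: opening $17,031.95; interest $85.16 → $17,117.11; payment $2,567.57; balance $14,549.54
Quarter 6: opening $14,549.54; interest $72.75 → $14,622.29; payment $2,193.34; balance $12,428.95
Quarter 7: opening $12,428.95; interest $62.14 → $12,491.09; payment $1,873.66; balance $10,617.43
Quarter 8: opening $10,617.43; interest $53.09 → $10,670.52; payment $1,695.00; balance $8,975.52
Quarter 9: opening $8,975.52; interest $44.88 → $9,020.40; payment $1,695.00; balance $7,325.40
Quarter 10: opening $7,325.40; interest $36.63 → $7,362.03; payment $1,695.00; balance $5,667.03
Quarter 11: opening $5,667.03; interest $28.34 → $5,695.37; payment $1,695.00; balance $4,000.37
Quarter 12: opening $4,000.37; interest $20.00 → $4,020.37; payment $1,695.00; balance $2,325.37
Quarter 13: opening $2,325.37; interest $11.63 → $2,337.00; payment $1,695.00; balance $642.00
Quarter 14: opening $642.00; interest $3.21 → $645.21; payment $645.21; balance $0.00

$645.21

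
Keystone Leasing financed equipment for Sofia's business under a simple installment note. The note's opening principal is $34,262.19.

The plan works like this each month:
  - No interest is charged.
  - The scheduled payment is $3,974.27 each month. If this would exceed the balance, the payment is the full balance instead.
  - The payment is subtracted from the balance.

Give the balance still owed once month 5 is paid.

$14,390.84

Month 1: $34,262.19 − $3,974.27 → $30,287.92
Month 2: $30,287.92 − $3,974.27 → $26,313.65
Month 3: $26,313.65 − $3,974.27 → $22,339.38
Month 4: $22,339.38 − $3,974.27 → $18,365.11
Month 5: $18,365.11 − $3,974.27 → $14,390.84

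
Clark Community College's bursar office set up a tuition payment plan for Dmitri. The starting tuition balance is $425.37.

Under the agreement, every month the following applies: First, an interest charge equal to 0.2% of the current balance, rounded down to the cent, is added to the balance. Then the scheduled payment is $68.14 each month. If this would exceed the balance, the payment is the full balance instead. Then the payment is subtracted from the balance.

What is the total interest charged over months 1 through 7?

$3.09

Month 1: opening $425.37; interest $0.85 → $426.22; payment $68.14; balance $358.08
Month 2: opening $358.08; interest $0.71 → $358.79; payment $68.14; balance $290.65
Month 3: opening $290.65; interest $0.58 → $291.23; payment $68.14; balance $223.09
Month 4: opening $223.09; interest $0.44 → $223.53; payment $68.14; balance $155.39
Month 5: opening $155.39; interest $0.31 → $155.70; payment $68.14; balance $87.56
Month 6: opening $87.56; interest $0.17 → $87.73; payment $68.14; balance $19.59
Month 7: opening $19.59; interest $0.03 → $19.62; payment $19.62; balance $0.00
Total interest: $0.85 + $0.71 + $0.58 + $0.44 + $0.31 + $0.17 + $0.03 = $3.09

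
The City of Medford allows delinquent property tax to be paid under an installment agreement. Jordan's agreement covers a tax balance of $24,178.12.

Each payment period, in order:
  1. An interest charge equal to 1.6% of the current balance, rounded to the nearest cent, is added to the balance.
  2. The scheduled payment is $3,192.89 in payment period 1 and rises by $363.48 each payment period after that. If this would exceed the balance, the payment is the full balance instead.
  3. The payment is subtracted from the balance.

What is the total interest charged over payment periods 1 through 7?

$1,532.72

Payment period 1: opening $24,178.12; interest $386.85 → $24,564.97; payment $3,192.89; balance $21,372.08
Payment period 2: opening $21,372.08; interest $341.95 → $21,714.03; payment $3,556.37; balance $18,157.66
Payment period 3: opening $18,157.66; interest $290.52 → $18,448.18; payment $3,919.85; balance $14,528.33
Payment period 4: opening $14,528.33; interest $232.45 → $14,760.78; payment $4,283.33; balance $10,477.45
Payment period 5: opening $10,477.45; interest $167.64 → $10,645.09; payment $4,646.81; balance $5,998.28
Payment period 6: opening $5,998.28; interest $95.97 → $6,094.25; payment $5,010.29; balance $1,083.96
Payment period 7: opening $1,083.96; interest $17.34 → $1,101.30; payment $1,101.30; balance $0.00
Total interest: $386.85 + $341.95 + $290.52 + $232.45 + $167.64 + $95.97 + $17.34 = $1,532.72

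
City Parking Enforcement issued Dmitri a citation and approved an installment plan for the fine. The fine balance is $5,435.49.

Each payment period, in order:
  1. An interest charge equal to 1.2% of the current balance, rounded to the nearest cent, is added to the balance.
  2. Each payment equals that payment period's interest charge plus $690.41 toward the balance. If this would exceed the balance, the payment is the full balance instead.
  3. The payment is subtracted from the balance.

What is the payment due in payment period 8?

Payment period 1: $5,435.49 +$65.23 interest = $5,500.72; pay $755.64 → $4,745.08
Payment period 2: $4,745.08 +$56.94 interest = $4,802.02; pay $747.35 → $4,054.67
Payment period 3: $4,054.67 +$48.66 interest = $4,103.33; pay $739.07 → $3,364.26
Payment period 4: $3,364.26 +$40.37 interest = $3,404.63; pay $730.78 → $2,673.85
Payment period 5: $2,673.85 +$32.09 interest = $2,705.94; pay $722.50 → $1,983.44
Payment period 6: $1,983.44 +$23.80 interest = $2,007.24; pay $714.21 → $1,293.03
Payment period 7: $1,293.03 +$15.52 interest = $1,308.55; pay $705.93 → $602.62
Payment period 8: $602.62 +$7.23 interest = $609.85; pay $609.85 → $0.00

$609.85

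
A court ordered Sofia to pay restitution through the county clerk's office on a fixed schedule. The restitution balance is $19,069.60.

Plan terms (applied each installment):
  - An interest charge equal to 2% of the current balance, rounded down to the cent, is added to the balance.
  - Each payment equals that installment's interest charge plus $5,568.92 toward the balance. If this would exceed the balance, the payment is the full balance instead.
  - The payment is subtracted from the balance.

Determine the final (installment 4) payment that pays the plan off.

$2,410.09

# | Opening | Interest | Payment | End bal
1 | $19,069.60 | $381.39 | $5,950.31 | $13,500.68
2 | $13,500.68 | $270.01 | $5,838.93 | $7,931.76
3 | $7,931.76 | $158.63 | $5,727.55 | $2,362.84
4 | $2,362.84 | $47.25 | $2,410.09 | $0.00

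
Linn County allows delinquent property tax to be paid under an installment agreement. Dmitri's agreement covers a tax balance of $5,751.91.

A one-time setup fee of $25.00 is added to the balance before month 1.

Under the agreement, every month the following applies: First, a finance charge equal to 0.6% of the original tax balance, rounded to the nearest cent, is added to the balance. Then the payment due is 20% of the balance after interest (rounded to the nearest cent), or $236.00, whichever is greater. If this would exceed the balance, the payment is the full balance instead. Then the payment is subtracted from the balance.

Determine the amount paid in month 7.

$330.15

Month 1: $5,776.91 +$34.51 interest = $5,811.42; pay $1,162.28 → $4,649.14
Month 2: $4,649.14 +$34.51 interest = $4,683.65; pay $936.73 → $3,746.92
Month 3: $3,746.92 +$34.51 interest = $3,781.43; pay $756.29 → $3,025.14
Month 4: $3,025.14 +$34.51 interest = $3,059.65; pay $611.93 → $2,447.72
Month 5: $2,447.72 +$34.51 interest = $2,482.23; pay $496.45 → $1,985.78
Month 6: $1,985.78 +$34.51 interest = $2,020.29; pay $404.06 → $1,616.23
Month 7: $1,616.23 +$34.51 interest = $1,650.74; pay $330.15 → $1,320.59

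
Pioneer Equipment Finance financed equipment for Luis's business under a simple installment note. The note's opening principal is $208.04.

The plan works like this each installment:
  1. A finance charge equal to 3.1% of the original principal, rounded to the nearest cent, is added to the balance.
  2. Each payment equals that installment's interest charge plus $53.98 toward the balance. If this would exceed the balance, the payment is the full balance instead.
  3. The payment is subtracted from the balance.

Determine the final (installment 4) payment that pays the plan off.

$52.55

Installment 1: $208.04 +$6.45 interest = $214.49; pay $60.43 → $154.06
Installment 2: $154.06 +$6.45 interest = $160.51; pay $60.43 → $100.08
Installment 3: $100.08 +$6.45 interest = $106.53; pay $60.43 → $46.10
Installment 4: $46.10 +$6.45 interest = $52.55; pay $52.55 → $0.00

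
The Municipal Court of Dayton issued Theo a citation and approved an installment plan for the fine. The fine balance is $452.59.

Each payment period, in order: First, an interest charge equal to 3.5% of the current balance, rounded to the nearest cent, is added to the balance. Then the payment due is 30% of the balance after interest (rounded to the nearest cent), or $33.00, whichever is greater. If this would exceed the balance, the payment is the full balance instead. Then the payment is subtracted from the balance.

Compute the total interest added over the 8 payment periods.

$52.33

Payment period 1: opening $452.59; interest $15.84 → $468.43; payment $140.53; balance $327.90
Payment period 2: opening $327.90; interest $11.48 → $339.38; payment $101.81; balance $237.57
Payment period 3: opening $237.57; interest $8.31 → $245.88; payment $73.76; balance $172.12
Payment period 4: opening $172.12; interest $6.02 → $178.14; payment $53.44; balance $124.70
Payment period 5: opening $124.70; interest $4.36 → $129.06; payment $38.72; balance $90.34
Payment period 6: opening $90.34; interest $3.16 → $93.50; payment $33.00; balance $60.50
Payment period 7: opening $60.50; interest $2.12 → $62.62; payment $33.00; balance $29.62
Payment period 8: opening $29.62; interest $1.04 → $30.66; payment $30.66; balance $0.00
Total interest: $15.84 + $11.48 + $8.31 + $6.02 + $4.36 + $3.16 + $2.12 + $1.04 = $52.33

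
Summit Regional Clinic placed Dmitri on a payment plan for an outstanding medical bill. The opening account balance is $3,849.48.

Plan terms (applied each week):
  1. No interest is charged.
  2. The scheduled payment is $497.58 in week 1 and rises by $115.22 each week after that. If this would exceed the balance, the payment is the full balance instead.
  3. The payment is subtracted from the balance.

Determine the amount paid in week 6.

Week 1: opening $3,849.48; payment $497.58; balance $3,351.90
Week 2: opening $3,351.90; payment $612.80; balance $2,739.10
Week 3: opening $2,739.10; payment $728.02; balance $2,011.08
Week 4: opening $2,011.08; payment $843.24; balance $1,167.84
Week 5: opening $1,167.84; payment $958.46; balance $209.38
Week 6: opening $209.38; payment $209.38; balance $0.00

$209.38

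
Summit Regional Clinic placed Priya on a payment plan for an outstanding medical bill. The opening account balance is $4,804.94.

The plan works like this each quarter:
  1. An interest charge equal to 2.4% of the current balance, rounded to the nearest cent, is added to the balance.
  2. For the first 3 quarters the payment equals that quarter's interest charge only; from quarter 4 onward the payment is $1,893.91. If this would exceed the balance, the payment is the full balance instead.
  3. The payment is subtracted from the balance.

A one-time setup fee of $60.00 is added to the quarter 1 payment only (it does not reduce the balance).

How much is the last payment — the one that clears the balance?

Quarter 1: $4,804.94 +$115.32 interest = $4,920.26; pay $115.32 (+ $60.00 fee) → $4,804.94
Quarter 2: $4,804.94 +$115.32 interest = $4,920.26; pay $115.32 → $4,804.94
Quarter 3: $4,804.94 +$115.32 interest = $4,920.26; pay $115.32 → $4,804.94
Quarter 4: $4,804.94 +$115.32 interest = $4,920.26; pay $1,893.91 → $3,026.35
Quarter 5: $3,026.35 +$72.63 interest = $3,098.98; pay $1,893.91 → $1,205.07
Quarter 6: $1,205.07 +$28.92 interest = $1,233.99; pay $1,233.99 → $0.00

$1,233.99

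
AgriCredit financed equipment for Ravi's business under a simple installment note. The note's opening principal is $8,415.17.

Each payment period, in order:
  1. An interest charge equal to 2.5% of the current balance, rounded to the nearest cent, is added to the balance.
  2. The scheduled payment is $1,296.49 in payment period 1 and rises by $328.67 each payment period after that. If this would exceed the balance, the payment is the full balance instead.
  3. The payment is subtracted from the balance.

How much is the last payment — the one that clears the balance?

# | Opening | Interest | Payment | End bal
1 | $8,415.17 | $210.38 | $1,296.49 | $7,329.06
2 | $7,329.06 | $183.23 | $1,625.16 | $5,887.13
3 | $5,887.13 | $147.18 | $1,953.83 | $4,080.48
4 | $4,080.48 | $102.01 | $2,282.50 | $1,899.99
5 | $1,899.99 | $47.50 | $1,947.49 | $0.00

$1,947.49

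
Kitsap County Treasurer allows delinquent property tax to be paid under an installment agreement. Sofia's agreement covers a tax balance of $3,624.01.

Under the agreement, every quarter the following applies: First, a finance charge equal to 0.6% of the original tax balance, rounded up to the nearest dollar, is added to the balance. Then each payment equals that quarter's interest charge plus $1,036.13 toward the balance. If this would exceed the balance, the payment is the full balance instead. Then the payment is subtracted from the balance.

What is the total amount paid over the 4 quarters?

$3,712.01

Quarter 1: $3,624.01 +$22.00 interest = $3,646.01; pay $1,058.13 → $2,587.88
Quarter 2: $2,587.88 +$22.00 interest = $2,609.88; pay $1,058.13 → $1,551.75
Quarter 3: $1,551.75 +$22.00 interest = $1,573.75; pay $1,058.13 → $515.62
Quarter 4: $515.62 +$22.00 interest = $537.62; pay $537.62 → $0.00
Total paid: $3,712.01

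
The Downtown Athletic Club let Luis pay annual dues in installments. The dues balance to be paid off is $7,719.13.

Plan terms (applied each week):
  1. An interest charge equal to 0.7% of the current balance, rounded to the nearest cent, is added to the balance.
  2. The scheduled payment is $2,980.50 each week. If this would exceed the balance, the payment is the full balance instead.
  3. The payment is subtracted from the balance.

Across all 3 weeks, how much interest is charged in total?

$100.50

Week 1: opening $7,719.13; interest $54.03 → $7,773.16; payment $2,980.50; balance $4,792.66
Week 2: opening $4,792.66; interest $33.55 → $4,826.21; payment $2,980.50; balance $1,845.71
Week 3: opening $1,845.71; interest $12.92 → $1,858.63; payment $1,858.63; balance $0.00
Total interest: $54.03 + $33.55 + $12.92 = $100.50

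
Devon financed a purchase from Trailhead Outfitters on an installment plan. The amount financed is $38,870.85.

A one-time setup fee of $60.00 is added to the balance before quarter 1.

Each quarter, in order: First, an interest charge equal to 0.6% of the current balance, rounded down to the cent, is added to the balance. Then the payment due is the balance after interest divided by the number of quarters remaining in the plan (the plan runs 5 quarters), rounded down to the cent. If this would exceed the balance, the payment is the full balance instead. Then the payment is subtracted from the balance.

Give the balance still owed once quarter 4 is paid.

$7,974.72

# | Opening | Interest | Payment | End bal
1 | $38,930.85 | $233.58 | $7,832.88 | $31,331.55
2 | $31,331.55 | $187.98 | $7,879.88 | $23,639.65
3 | $23,639.65 | $141.83 | $7,927.16 | $15,854.32
4 | $15,854.32 | $95.12 | $7,974.72 | $7,974.72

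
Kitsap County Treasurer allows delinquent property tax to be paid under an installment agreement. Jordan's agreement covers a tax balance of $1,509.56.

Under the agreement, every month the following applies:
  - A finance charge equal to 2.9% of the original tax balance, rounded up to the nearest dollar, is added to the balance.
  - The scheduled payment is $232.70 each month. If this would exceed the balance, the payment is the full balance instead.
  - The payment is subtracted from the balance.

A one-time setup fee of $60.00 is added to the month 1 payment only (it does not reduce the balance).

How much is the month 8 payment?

# | Opening | Interest | Payment | Fee | End bal
1 | $1,509.56 | $44.00 | $232.70 | $60.00 | $1,320.86
2 | $1,320.86 | $44.00 | $232.70 | — | $1,132.16
3 | $1,132.16 | $44.00 | $232.70 | — | $943.46
4 | $943.46 | $44.00 | $232.70 | — | $754.76
5 | $754.76 | $44.00 | $232.70 | — | $566.06
6 | $566.06 | $44.00 | $232.70 | — | $377.36
7 | $377.36 | $44.00 | $232.70 | — | $188.66
8 | $188.66 | $44.00 | $232.66 | — | $0.00

$232.66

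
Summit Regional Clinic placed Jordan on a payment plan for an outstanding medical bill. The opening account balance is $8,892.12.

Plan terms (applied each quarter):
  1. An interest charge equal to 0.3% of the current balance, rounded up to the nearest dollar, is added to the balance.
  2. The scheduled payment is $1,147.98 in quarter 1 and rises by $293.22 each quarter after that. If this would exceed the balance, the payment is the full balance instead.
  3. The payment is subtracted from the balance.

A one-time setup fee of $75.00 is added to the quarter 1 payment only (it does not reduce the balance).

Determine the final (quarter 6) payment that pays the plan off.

Quarter 1: opening $8,892.12; interest $27.00 → $8,919.12; payment $1,147.98 (+ $75.00 fee); balance $7,771.14
Quarter 2: opening $7,771.14; interest $24.00 → $7,795.14; payment $1,441.20; balance $6,353.94
Quarter 3: opening $6,353.94; interest $20.00 → $6,373.94; payment $1,734.42; balance $4,639.52
Quarter 4: opening $4,639.52; interest $14.00 → $4,653.52; payment $2,027.64; balance $2,625.88
Quarter 5: opening $2,625.88; interest $8.00 → $2,633.88; payment $2,320.86; balance $313.02
Quarter 6: opening $313.02; interest $1.00 → $314.02; payment $314.02; balance $0.00

$314.02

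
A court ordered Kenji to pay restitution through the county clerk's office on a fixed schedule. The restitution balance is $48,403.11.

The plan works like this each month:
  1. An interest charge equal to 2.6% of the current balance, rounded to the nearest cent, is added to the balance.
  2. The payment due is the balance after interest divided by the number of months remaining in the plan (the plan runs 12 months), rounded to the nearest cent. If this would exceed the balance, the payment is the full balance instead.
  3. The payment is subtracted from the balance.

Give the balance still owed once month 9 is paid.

Month 1: $48,403.11 +$1,258.48 interest = $49,661.59; pay $4,138.47 → $45,523.12
Month 2: $45,523.12 +$1,183.60 interest = $46,706.72; pay $4,246.07 → $42,460.65
Month 3: $42,460.65 +$1,103.98 interest = $43,564.63; pay $4,356.46 → $39,208.17
Month 4: $39,208.17 +$1,019.41 interest = $40,227.58; pay $4,469.73 → $35,757.85
Month 5: $35,757.85 +$929.70 interest = $36,687.55; pay $4,585.94 → $32,101.61
Month 6: $32,101.61 +$834.64 interest = $32,936.25; pay $4,705.18 → $28,231.07
Month 7: $28,231.07 +$734.01 interest = $28,965.08; pay $4,827.51 → $24,137.57
Month 8: $24,137.57 +$627.58 interest = $24,765.15; pay $4,953.03 → $19,812.12
Month 9: $19,812.12 +$515.12 interest = $20,327.24; pay $5,081.81 → $15,245.43

$15,245.43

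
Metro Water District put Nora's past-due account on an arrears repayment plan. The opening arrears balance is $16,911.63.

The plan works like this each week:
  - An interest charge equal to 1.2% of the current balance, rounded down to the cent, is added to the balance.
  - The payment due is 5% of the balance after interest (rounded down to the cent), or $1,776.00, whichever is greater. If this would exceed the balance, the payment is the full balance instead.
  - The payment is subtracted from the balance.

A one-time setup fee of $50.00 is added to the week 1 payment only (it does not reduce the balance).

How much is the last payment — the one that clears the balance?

Week 1: opening $16,911.63; interest $202.93 → $17,114.56; payment $1,776.00 (+ $50.00 fee); balance $15,338.56
Week 2: opening $15,338.56; interest $184.06 → $15,522.62; payment $1,776.00; balance $13,746.62
Week 3: opening $13,746.62; interest $164.95 → $13,911.57; payment $1,776.00; balance $12,135.57
Week 4: opening $12,135.57; interest $145.62 → $12,281.19; payment $1,776.00; balance $10,505.19
Week 5: opening $10,505.19; interest $126.06 → $10,631.25; payment $1,776.00; balance $8,855.25
Week 6: opening $8,855.25; interest $106.26 → $8,961.51; payment $1,776.00; balance $7,185.51
Week 7: opening $7,185.51; interest $86.22 → $7,271.73; payment $1,776.00; balance $5,495.73
Week 8: opening $5,495.73; interest $65.94 → $5,561.67; payment $1,776.00; balance $3,785.67
Week 9: opening $3,785.67; interest $45.42 → $3,831.09; payment $1,776.00; balance $2,055.09
Week 10: opening $2,055.09; interest $24.66 → $2,079.75; payment $1,776.00; balance $303.75
Week 11: opening $303.75; interest $3.64 → $307.39; payment $307.39; balance $0.00

$307.39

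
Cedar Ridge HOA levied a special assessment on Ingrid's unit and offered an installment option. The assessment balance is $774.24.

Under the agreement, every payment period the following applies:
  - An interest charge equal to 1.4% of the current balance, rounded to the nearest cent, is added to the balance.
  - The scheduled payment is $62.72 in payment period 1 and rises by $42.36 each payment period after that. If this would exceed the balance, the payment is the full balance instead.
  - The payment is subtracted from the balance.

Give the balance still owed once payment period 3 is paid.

Payment period 1: opening $774.24; interest $10.84 → $785.08; payment $62.72; balance $722.36
Payment period 2: opening $722.36; interest $10.11 → $732.47; payment $105.08; balance $627.39
Payment period 3: opening $627.39; interest $8.78 → $636.17; payment $147.44; balance $488.73

$488.73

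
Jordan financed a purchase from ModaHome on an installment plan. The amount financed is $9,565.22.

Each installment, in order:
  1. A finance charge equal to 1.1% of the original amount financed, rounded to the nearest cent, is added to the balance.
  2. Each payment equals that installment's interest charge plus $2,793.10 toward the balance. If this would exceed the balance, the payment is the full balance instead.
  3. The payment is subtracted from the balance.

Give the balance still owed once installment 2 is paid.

Installment 1: $9,565.22 +$105.22 interest = $9,670.44; pay $2,898.32 → $6,772.12
Installment 2: $6,772.12 +$105.22 interest = $6,877.34; pay $2,898.32 → $3,979.02

$3,979.02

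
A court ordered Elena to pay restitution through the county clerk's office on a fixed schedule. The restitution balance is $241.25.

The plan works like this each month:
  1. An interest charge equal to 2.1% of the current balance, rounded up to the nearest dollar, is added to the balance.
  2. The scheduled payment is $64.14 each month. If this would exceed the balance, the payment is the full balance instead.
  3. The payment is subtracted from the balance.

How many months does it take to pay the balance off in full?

Month 1: $241.25 +$6.00 interest = $247.25; pay $64.14 → $183.11
Month 2: $183.11 +$4.00 interest = $187.11; pay $64.14 → $122.97
Month 3: $122.97 +$3.00 interest = $125.97; pay $64.14 → $61.83
Month 4: $61.83 +$2.00 interest = $63.83; pay $63.83 → $0.00
Balance reaches $0.00 in month 4.

4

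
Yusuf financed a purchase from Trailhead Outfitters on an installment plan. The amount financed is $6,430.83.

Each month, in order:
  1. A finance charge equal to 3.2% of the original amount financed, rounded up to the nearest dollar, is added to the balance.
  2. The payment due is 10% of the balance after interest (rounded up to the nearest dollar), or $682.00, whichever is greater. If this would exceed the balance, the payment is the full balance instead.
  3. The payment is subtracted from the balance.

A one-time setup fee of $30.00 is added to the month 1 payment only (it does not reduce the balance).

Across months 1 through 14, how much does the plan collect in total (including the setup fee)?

$9,344.83

Month 1: $6,430.83 +$206.00 interest = $6,636.83; pay $682.00 (+ $30.00 fee) → $5,954.83
Month 2: $5,954.83 +$206.00 interest = $6,160.83; pay $682.00 → $5,478.83
Month 3: $5,478.83 +$206.00 interest = $5,684.83; pay $682.00 → $5,002.83
Month 4: $5,002.83 +$206.00 interest = $5,208.83; pay $682.00 → $4,526.83
Month 5: $4,526.83 +$206.00 interest = $4,732.83; pay $682.00 → $4,050.83
Month 6: $4,050.83 +$206.00 interest = $4,256.83; pay $682.00 → $3,574.83
Month 7: $3,574.83 +$206.00 interest = $3,780.83; pay $682.00 → $3,098.83
Month 8: $3,098.83 +$206.00 interest = $3,304.83; pay $682.00 → $2,622.83
Month 9: $2,622.83 +$206.00 interest = $2,828.83; pay $682.00 → $2,146.83
Month 10: $2,146.83 +$206.00 interest = $2,352.83; pay $682.00 → $1,670.83
Month 11: $1,670.83 +$206.00 interest = $1,876.83; pay $682.00 → $1,194.83
Month 12: $1,194.83 +$206.00 interest = $1,400.83; pay $682.00 → $718.83
Month 13: $718.83 +$206.00 interest = $924.83; pay $682.00 → $242.83
Month 14: $242.83 +$206.00 interest = $448.83; pay $448.83 → $0.00
Total paid: $9,344.83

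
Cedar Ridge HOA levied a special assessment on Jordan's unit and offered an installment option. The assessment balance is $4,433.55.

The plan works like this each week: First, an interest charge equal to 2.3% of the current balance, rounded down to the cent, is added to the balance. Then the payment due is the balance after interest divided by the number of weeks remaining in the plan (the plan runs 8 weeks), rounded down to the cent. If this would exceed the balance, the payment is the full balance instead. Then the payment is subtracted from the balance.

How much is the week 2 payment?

# | Opening | Interest | Payment | End bal
1 | $4,433.55 | $101.97 | $566.94 | $3,968.58
2 | $3,968.58 | $91.27 | $579.97 | $3,479.88

$579.97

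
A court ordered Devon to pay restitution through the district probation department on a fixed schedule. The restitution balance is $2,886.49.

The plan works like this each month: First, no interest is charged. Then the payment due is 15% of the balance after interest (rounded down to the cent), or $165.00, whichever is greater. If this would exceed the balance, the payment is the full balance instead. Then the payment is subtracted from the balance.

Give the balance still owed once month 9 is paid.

$593.66

Month 1: opening $2,886.49; payment $432.97; balance $2,453.52
Month 2: opening $2,453.52; payment $368.02; balance $2,085.50
Month 3: opening $2,085.50; payment $312.82; balance $1,772.68
Month 4: opening $1,772.68; payment $265.90; balance $1,506.78
Month 5: opening $1,506.78; payment $226.01; balance $1,280.77
Month 6: opening $1,280.77; payment $192.11; balance $1,088.66
Month 7: opening $1,088.66; payment $165.00; balance $923.66
Month 8: opening $923.66; payment $165.00; balance $758.66
Month 9: opening $758.66; payment $165.00; balance $593.66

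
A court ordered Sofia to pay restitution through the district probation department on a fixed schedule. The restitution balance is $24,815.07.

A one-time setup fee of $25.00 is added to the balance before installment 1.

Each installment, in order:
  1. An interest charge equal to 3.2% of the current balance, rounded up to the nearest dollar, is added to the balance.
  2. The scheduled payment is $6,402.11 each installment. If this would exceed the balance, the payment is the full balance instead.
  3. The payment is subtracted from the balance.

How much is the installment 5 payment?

# | Opening | Interest | Payment | End bal
1 | $24,840.07 | $795.00 | $6,402.11 | $19,232.96
2 | $19,232.96 | $616.00 | $6,402.11 | $13,446.85
3 | $13,446.85 | $431.00 | $6,402.11 | $7,475.74
4 | $7,475.74 | $240.00 | $6,402.11 | $1,313.63
5 | $1,313.63 | $43.00 | $1,356.63 | $0.00

$1,356.63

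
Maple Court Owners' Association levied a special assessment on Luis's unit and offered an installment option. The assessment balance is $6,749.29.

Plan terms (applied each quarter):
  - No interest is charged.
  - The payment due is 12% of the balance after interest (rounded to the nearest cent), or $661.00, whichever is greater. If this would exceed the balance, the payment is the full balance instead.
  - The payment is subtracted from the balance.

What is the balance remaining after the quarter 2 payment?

$5,226.65

Quarter 1: $6,749.29 − $809.91 → $5,939.38
Quarter 2: $5,939.38 − $712.73 → $5,226.65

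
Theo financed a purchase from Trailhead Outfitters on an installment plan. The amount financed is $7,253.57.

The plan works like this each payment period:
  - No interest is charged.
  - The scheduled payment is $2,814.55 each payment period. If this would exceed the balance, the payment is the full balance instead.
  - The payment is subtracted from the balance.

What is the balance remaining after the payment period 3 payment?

$0.00

Payment period 1: $7,253.57 − $2,814.55 → $4,439.02
Payment period 2: $4,439.02 − $2,814.55 → $1,624.47
Payment period 3: $1,624.47 − $1,624.47 → $0.00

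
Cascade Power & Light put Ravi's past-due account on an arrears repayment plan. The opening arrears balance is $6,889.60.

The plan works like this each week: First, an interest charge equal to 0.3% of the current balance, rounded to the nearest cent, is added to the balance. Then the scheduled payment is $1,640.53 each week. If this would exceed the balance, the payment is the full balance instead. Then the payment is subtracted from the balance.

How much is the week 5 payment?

# | Opening | Interest | Payment | End bal
1 | $6,889.60 | $20.67 | $1,640.53 | $5,269.74
2 | $5,269.74 | $15.81 | $1,640.53 | $3,645.02
3 | $3,645.02 | $10.94 | $1,640.53 | $2,015.43
4 | $2,015.43 | $6.05 | $1,640.53 | $380.95
5 | $380.95 | $1.14 | $382.09 | $0.00

$382.09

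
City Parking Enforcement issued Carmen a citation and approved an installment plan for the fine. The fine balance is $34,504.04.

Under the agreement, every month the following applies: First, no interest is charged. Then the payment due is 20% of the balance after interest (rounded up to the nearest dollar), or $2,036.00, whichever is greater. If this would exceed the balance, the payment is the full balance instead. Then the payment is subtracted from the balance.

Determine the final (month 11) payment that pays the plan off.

Month 1: $34,504.04 − $6,901.00 → $27,603.04
Month 2: $27,603.04 − $5,521.00 → $22,082.04
Month 3: $22,082.04 − $4,417.00 → $17,665.04
Month 4: $17,665.04 − $3,534.00 → $14,131.04
Month 5: $14,131.04 − $2,827.00 → $11,304.04
Month 6: $11,304.04 − $2,261.00 → $9,043.04
Month 7: $9,043.04 − $2,036.00 → $7,007.04
Month 8: $7,007.04 − $2,036.00 → $4,971.04
Month 9: $4,971.04 − $2,036.00 → $2,935.04
Month 10: $2,935.04 − $2,036.00 → $899.04
Month 11: $899.04 − $899.04 → $0.00

$899.04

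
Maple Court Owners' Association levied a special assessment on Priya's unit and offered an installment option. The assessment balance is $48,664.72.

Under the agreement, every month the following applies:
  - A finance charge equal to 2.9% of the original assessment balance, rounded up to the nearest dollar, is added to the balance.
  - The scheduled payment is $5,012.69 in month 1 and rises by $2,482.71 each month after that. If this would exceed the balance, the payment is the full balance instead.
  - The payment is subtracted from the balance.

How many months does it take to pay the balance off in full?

6

# | Opening | Interest | Payment | End bal
1 | $48,664.72 | $1,412.00 | $5,012.69 | $45,064.03
2 | $45,064.03 | $1,412.00 | $7,495.40 | $38,980.63
3 | $38,980.63 | $1,412.00 | $9,978.11 | $30,414.52
4 | $30,414.52 | $1,412.00 | $12,460.82 | $19,365.70
5 | $19,365.70 | $1,412.00 | $14,943.53 | $5,834.17
6 | $5,834.17 | $1,412.00 | $7,246.17 | $0.00
Balance reaches $0.00 in month 6.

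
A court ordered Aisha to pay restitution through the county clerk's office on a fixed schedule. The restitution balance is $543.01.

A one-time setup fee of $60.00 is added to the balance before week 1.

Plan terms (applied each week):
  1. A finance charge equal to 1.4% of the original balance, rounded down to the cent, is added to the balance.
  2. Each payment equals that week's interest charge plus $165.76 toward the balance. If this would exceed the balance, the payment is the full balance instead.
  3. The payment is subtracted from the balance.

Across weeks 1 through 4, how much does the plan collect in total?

Week 1: $603.01 +$7.60 interest = $610.61; pay $173.36 → $437.25
Week 2: $437.25 +$7.60 interest = $444.85; pay $173.36 → $271.49
Week 3: $271.49 +$7.60 interest = $279.09; pay $173.36 → $105.73
Week 4: $105.73 +$7.60 interest = $113.33; pay $113.33 → $0.00
Total paid: $633.41

$633.41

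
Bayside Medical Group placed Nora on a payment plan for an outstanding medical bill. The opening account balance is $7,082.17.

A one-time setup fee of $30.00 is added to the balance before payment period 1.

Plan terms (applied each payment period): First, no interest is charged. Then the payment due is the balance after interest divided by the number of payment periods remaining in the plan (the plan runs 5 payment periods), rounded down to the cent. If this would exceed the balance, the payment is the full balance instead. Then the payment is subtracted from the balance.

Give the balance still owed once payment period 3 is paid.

Payment period 1: $7,112.17 − $1,422.43 → $5,689.74
Payment period 2: $5,689.74 − $1,422.43 → $4,267.31
Payment period 3: $4,267.31 − $1,422.43 → $2,844.88

$2,844.88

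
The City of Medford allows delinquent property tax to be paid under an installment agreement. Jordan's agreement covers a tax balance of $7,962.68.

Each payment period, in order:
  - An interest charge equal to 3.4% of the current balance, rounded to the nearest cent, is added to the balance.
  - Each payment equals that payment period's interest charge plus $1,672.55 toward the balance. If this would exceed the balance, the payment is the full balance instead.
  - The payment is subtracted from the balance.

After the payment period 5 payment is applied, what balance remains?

$0.00

Payment period 1: opening $7,962.68; interest $270.73 → $8,233.41; payment $1,943.28; balance $6,290.13
Payment period 2: opening $6,290.13; interest $213.86 → $6,503.99; payment $1,886.41; balance $4,617.58
Payment period 3: opening $4,617.58; interest $157.00 → $4,774.58; payment $1,829.55; balance $2,945.03
Payment period 4: opening $2,945.03; interest $100.13 → $3,045.16; payment $1,772.68; balance $1,272.48
Payment period 5: opening $1,272.48; interest $43.26 → $1,315.74; payment $1,315.74; balance $0.00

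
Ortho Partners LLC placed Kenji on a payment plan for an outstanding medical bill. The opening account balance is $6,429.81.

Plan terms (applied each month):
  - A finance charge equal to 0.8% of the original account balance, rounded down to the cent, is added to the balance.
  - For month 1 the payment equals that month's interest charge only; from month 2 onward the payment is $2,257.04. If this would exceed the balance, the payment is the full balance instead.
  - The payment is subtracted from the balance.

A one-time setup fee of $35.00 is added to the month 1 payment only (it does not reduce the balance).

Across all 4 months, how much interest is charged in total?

Month 1: $6,429.81 +$51.43 interest = $6,481.24; pay $51.43 (+ $35.00 fee) → $6,429.81
Month 2: $6,429.81 +$51.43 interest = $6,481.24; pay $2,257.04 → $4,224.20
Month 3: $4,224.20 +$51.43 interest = $4,275.63; pay $2,257.04 → $2,018.59
Month 4: $2,018.59 +$51.43 interest = $2,070.02; pay $2,070.02 → $0.00
Total interest: $51.43 + $51.43 + $51.43 + $51.43 = $205.72

$205.72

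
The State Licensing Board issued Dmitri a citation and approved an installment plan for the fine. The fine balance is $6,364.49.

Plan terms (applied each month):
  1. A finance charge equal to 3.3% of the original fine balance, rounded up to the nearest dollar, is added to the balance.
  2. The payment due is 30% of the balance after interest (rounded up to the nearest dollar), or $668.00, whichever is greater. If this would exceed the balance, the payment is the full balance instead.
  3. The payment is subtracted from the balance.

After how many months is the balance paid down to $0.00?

9

Month 1: opening $6,364.49; interest $211.00 → $6,575.49; payment $1,973.00; balance $4,602.49
Month 2: opening $4,602.49; interest $211.00 → $4,813.49; payment $1,445.00; balance $3,368.49
Month 3: opening $3,368.49; interest $211.00 → $3,579.49; payment $1,074.00; balance $2,505.49
Month 4: opening $2,505.49; interest $211.00 → $2,716.49; payment $815.00; balance $1,901.49
Month 5: opening $1,901.49; interest $211.00 → $2,112.49; payment $668.00; balance $1,444.49
Month 6: opening $1,444.49; interest $211.00 → $1,655.49; payment $668.00; balance $987.49
Month 7: opening $987.49; interest $211.00 → $1,198.49; payment $668.00; balance $530.49
Month 8: opening $530.49; interest $211.00 → $741.49; payment $668.00; balance $73.49
Month 9: opening $73.49; interest $211.00 → $284.49; payment $284.49; balance $0.00
Balance reaches $0.00 in month 9.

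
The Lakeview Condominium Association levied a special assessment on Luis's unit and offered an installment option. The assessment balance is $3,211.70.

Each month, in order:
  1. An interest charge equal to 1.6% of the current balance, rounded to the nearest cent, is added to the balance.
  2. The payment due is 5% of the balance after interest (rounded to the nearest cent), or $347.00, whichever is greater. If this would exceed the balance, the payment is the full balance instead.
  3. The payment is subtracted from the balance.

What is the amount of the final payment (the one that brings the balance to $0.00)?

$33.93

# | Opening | Interest | Payment | End bal
1 | $3,211.70 | $51.39 | $347.00 | $2,916.09
2 | $2,916.09 | $46.66 | $347.00 | $2,615.75
3 | $2,615.75 | $41.85 | $347.00 | $2,310.60
4 | $2,310.60 | $36.97 | $347.00 | $2,000.57
5 | $2,000.57 | $32.01 | $347.00 | $1,685.58
6 | $1,685.58 | $26.97 | $347.00 | $1,365.55
7 | $1,365.55 | $21.85 | $347.00 | $1,040.40
8 | $1,040.40 | $16.65 | $347.00 | $710.05
9 | $710.05 | $11.36 | $347.00 | $374.41
10 | $374.41 | $5.99 | $347.00 | $33.40
11 | $33.40 | $0.53 | $33.93 | $0.00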